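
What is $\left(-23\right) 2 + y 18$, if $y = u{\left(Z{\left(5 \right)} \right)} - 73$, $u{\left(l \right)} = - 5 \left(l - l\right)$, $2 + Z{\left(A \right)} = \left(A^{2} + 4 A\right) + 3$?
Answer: $-1360$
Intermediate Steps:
$Z{\left(A \right)} = 1 + A^{2} + 4 A$ ($Z{\left(A \right)} = -2 + \left(\left(A^{2} + 4 A\right) + 3\right) = -2 + \left(3 + A^{2} + 4 A\right) = 1 + A^{2} + 4 A$)
$u{\left(l \right)} = 0$ ($u{\left(l \right)} = \left(-5\right) 0 = 0$)
$y = -73$ ($y = 0 - 73 = -73$)
$\left(-23\right) 2 + y 18 = \left(-23\right) 2 - 1314 = -46 - 1314 = -1360$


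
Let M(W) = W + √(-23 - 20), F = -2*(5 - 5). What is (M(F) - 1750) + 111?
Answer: -1639 + I*√43 ≈ -1639.0 + 6.5574*I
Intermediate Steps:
F = 0 (F = -2*0 = 0)
M(W) = W + I*√43 (M(W) = W + √(-43) = W + I*√43)
(M(F) - 1750) + 111 = ((0 + I*√43) - 1750) + 111 = (I*√43 - 1750) + 111 = (-1750 + I*√43) + 111 = -1639 + I*√43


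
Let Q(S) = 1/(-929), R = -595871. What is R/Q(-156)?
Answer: 553564159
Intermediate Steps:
Q(S) = -1/929
R/Q(-156) = -595871/(-1/929) = -595871*(-929) = 553564159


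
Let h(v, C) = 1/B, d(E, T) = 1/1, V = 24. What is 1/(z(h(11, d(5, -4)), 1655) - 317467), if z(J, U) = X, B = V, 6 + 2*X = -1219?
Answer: -2/636159 ≈ -3.1439e-6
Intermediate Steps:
X = -1225/2 (X = -3 + (½)*(-1219) = -3 - 1219/2 = -1225/2 ≈ -612.50)
B = 24
d(E, T) = 1 (d(E, T) = 1*1 = 1)
h(v, C) = 1/24
z(J, U) = -1225/2
1/(z(h(11, d(5, -4)), 1655) - 317467) = 1/(-1225/2 - 317467) = 1/(-636159/2) = -2/636159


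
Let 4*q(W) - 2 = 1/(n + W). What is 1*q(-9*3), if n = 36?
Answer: 19/36 ≈ 0.52778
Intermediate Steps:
q(W) = 1/2 + 1/(4*(36 + W))
1*q(-9*3) = 1*((73 + 2*(-9*3))/(4*(36 - 9*3))) = 1*((73 + 2*(-27))/(4*(36 - 27))) = 1*((1/4)*(73 - 54)/9) = 1*((1/4)*(1/9)*19) = 1*(19/36) = 19/36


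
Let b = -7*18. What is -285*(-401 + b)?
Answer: 150195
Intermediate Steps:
b = -126
-285*(-401 + b) = -285*(-401 - 126) = -285*(-527) = 150195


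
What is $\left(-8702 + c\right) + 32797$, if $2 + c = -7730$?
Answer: $16363$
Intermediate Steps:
$c = -7732$ ($c = -2 - 7730 = -7732$)
$\left(-8702 + c\right) + 32797 = \left(-8702 - 7732\right) + 32797 = -16434 + 32797 = 16363$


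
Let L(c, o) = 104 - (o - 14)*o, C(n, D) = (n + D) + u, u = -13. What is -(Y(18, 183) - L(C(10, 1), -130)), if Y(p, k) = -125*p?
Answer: -16366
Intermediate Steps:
C(n, D) = -13 + D + n (C(n, D) = (n + D) - 13 = (D + n) - 13 = -13 + D + n)
L(c, o) = 104 - o*(-14 + o) (L(c, o) = 104 - (-14 + o)*o = 104 - o*(-14 + o))
-(Y(18, 183) - L(C(10, 1), -130)) = -(-125*18 - (104 - 1*(-130)**2 + 14*(-130))) = -(-2250 - (104 - 1*16900 - 1820)) = -(-2250 - (104 - 16900 - 1820)) = -(-2250 - 1*(-18616)) = -(-2250 + 18616) = -1*16366 = -16366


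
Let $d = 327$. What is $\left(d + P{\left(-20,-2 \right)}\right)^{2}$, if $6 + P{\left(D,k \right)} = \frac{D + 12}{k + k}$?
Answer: $104329$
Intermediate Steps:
$P{\left(D,k \right)} = -6 + \frac{12 + D}{2 k}$ ($P{\left(D,k \right)} = -6 + \frac{D + 12}{k + k} = -6 + \frac{12 + D}{2 k}$)
$\left(d + P{\left(-20,-2 \right)}\right)^{2} = \left(327 + \frac{12 - 20 - -24}{2 \left(-2\right)}\right)^{2} = \left(327 + \frac{1}{2} \left(- \frac{1}{2}\right) \left(12 - 20 + 24\right)\right)^{2} = \left(327 + \frac{1}{2} \left(- \frac{1}{2}\right) 16\right)^{2} = \left(327 - 4\right)^{2} = 323^{2} = 104329$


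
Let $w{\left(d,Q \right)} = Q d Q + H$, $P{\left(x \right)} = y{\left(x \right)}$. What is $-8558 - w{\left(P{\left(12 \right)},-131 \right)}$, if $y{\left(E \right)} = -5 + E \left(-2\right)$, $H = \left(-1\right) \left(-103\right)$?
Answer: $489008$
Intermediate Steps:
$H = 103$
$y{\left(E \right)} = -5 - 2 E$
$P{\left(x \right)} = -5 - 2 x$
$w{\left(d,Q \right)} = 103 + d Q^{2}$ ($w{\left(d,Q \right)} = Q d Q + 103 = d Q^{2} + 103 = 103 + d Q^{2}$)
$-8558 - w{\left(P{\left(12 \right)},-131 \right)} = -8558 - \left(103 + \left(-5 - 24\right) \left(-131\right)^{2}\right) = -8558 - \left(103 + \left(-5 - 24\right) 17161\right) = -8558 - \left(103 - 497669\right) = -8558 - -497566 = -8558 + 497566 = 489008$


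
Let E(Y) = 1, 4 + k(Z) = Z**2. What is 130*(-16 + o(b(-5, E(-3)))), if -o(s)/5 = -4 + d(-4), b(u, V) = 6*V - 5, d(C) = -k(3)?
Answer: 3770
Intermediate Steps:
k(Z) = -4 + Z**2
d(C) = -5 (d(C) = -(-4 + 3**2) = -(-4 + 9) = -1*5 = -5)
b(u, V) = -5 + 6*V
o(s) = 45 (o(s) = -5*(-4 - 5) = -5*(-9) = 45)
130*(-16 + o(b(-5, E(-3)))) = 130*(-16 + 45) = 130*29 = 3770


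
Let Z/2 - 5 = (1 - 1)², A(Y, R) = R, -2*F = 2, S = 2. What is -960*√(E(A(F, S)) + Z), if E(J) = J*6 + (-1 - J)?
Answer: -960*√19 ≈ -4184.5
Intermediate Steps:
F = -1 (F = -½*2 = -1)
E(J) = -1 + 5*J (E(J) = 6*J + (-1 - J) = -1 + 5*J)
Z = 10 (Z = 10 + 2*(1 - 1)² = 10 + 2*0² = 10 + 2*0 = 10 + 0 = 10)
-960*√(E(A(F, S)) + Z) = -960*√((-1 + 5*2) + 10) = -960*√((-1 + 10) + 10) = -960*√(9 + 10) = -960*√19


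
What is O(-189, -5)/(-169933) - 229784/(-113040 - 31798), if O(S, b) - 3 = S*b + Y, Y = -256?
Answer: 19473828288/12306377927 ≈ 1.5824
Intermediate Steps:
O(S, b) = -253 + S*b (O(S, b) = 3 + (S*b - 256) = 3 + (-256 + S*b) = -253 + S*b)
O(-189, -5)/(-169933) - 229784/(-113040 - 31798) = (-253 - 189*(-5))/(-169933) - 229784/(-113040 - 31798) = (-253 + 945)*(-1/169933) - 229784/(-144838) = 692*(-1/169933) - 229784*(-1/144838) = -692/169933 + 114892/72419 = 19473828288/12306377927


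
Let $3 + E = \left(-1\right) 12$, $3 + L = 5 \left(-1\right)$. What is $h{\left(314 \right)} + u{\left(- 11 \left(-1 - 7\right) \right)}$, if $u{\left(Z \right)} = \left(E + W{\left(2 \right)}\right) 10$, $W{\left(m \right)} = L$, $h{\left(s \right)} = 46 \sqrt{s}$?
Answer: $-230 + 46 \sqrt{314} \approx 585.12$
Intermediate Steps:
$L = -8$ ($L = -3 + 5 \left(-1\right) = -3 - 5 = -8$)
$E = -15$ ($E = -3 - 12 = -15$)
$W{\left(m \right)} = -8$
$u{\left(Z \right)} = -230$ ($u{\left(Z \right)} = \left(-15 - 8\right) 10 = \left(-23\right) 10 = -230$)
$h{\left(314 \right)} + u{\left(- 11 \left(-1 - 7\right) \right)} = 46 \sqrt{314} - 230 = -230 + 46 \sqrt{314}$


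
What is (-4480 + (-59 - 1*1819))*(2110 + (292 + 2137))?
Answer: -28858962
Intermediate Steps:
(-4480 + (-59 - 1*1819))*(2110 + (292 + 2137)) = (-4480 + (-59 - 1819))*(2110 + 2429) = (-4480 - 1878)*4539 = -6358*4539 = -28858962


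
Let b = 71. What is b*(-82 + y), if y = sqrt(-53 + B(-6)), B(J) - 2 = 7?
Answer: -5822 + 142*I*sqrt(11) ≈ -5822.0 + 470.96*I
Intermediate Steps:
B(J) = 9 (B(J) = 2 + 7 = 9)
y = 2*I*sqrt(11) (y = sqrt(-53 + 9) = sqrt(-44) = 2*I*sqrt(11) ≈ 6.6332*I)
b*(-82 + y) = 71*(-82 + 2*I*sqrt(11)) = -5822 + 142*I*sqrt(11)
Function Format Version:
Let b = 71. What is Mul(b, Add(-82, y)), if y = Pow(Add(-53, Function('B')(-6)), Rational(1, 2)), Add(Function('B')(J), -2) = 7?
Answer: Add(-5822, Mul(142, I, Pow(11, Rational(1, 2)))) ≈ Add(-5822.0, Mul(470.96, I))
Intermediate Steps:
Function('B')(J) = 9 (Function('B')(J) = Add(2, 7) = 9)
y = Mul(2, I, Pow(11, Rational(1, 2))) (y = Pow(Add(-53, 9), Rational(1, 2)) = Pow(-44, Rational(1, 2)) = Mul(2, I, Pow(11, Rational(1, 2))) ≈ Mul(6.6332, I))
Mul(b, Add(-82, y)) = Mul(71, Add(-82, Mul(2, I, Pow(11, Rational(1, 2))))) = Add(-5822, Mul(142, I, Pow(11, Rational(1, 2))))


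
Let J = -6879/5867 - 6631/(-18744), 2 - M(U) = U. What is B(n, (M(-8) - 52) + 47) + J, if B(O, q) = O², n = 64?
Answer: 450351376709/109971048 ≈ 4095.2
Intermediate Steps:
M(U) = 2 - U
J = -90035899/109971048 (J = -6879*1/5867 - 6631*(-1/18744) = -6879/5867 + 6631/18744 = -90035899/109971048 ≈ -0.81872)
B(n, (M(-8) - 52) + 47) + J = 64² - 90035899/109971048 = 4096 - 90035899/109971048 = 450351376709/109971048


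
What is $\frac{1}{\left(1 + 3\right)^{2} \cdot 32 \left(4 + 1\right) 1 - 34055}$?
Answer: $- \frac{1}{31495} \approx -3.1751 \cdot 10^{-5}$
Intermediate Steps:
$\frac{1}{\left(1 + 3\right)^{2} \cdot 32 \left(4 + 1\right) 1 - 34055} = \frac{1}{4^{2} \cdot 32 \cdot 5 \cdot 1 - 34055} = \frac{1}{16 \cdot 32 \cdot 5 - 34055} = \frac{1}{512 \cdot 5 - 34055} = \frac{1}{2560 - 34055} = \frac{1}{-31495} = - \frac{1}{31495}$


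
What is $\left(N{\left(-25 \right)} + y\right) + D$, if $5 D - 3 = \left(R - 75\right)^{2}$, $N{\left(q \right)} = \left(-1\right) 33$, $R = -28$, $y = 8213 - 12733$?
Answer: $- \frac{12153}{5} \approx -2430.6$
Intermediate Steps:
$y = -4520$
$N{\left(q \right)} = -33$
$D = \frac{10612}{5}$ ($D = \frac{3}{5} + \frac{\left(-28 - 75\right)^{2}}{5} = \frac{3}{5} + \frac{\left(-103\right)^{2}}{5} = \frac{3}{5} + \frac{1}{5} \cdot 10609 = \frac{3}{5} + \frac{10609}{5} = \frac{10612}{5} \approx 2122.4$)
$\left(N{\left(-25 \right)} + y\right) + D = \left(-33 - 4520\right) + \frac{10612}{5} = -4553 + \frac{10612}{5} = - \frac{12153}{5}$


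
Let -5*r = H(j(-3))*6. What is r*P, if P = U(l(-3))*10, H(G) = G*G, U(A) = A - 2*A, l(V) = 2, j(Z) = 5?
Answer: 600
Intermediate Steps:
U(A) = -A
H(G) = G²
P = -20 (P = -1*2*10 = -2*10 = -20)
r = -30 (r = -5²*6/5 = -5*6 = -⅕*150 = -30)
r*P = -30*(-20) = 600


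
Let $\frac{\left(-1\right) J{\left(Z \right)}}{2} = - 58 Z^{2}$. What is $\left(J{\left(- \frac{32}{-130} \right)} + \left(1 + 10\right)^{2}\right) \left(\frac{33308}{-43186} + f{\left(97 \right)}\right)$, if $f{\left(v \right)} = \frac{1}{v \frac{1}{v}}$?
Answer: $\frac{242873529}{8293675} \approx 29.284$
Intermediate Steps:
$J{\left(Z \right)} = 116 Z^{2}$ ($J{\left(Z \right)} = - 2 \left(- 58 Z^{2}\right) = 116 Z^{2}$)
$f{\left(v \right)} = 1$ ($f{\left(v \right)} = 1^{-1} = 1$)
$\left(J{\left(- \frac{32}{-130} \right)} + \left(1 + 10\right)^{2}\right) \left(\frac{33308}{-43186} + f{\left(97 \right)}\right) = \left(116 \left(- \frac{32}{-130}\right)^{2} + \left(1 + 10\right)^{2}\right) \left(\frac{33308}{-43186} + 1\right) = \left(116 \left(\left(-32\right) \left(- \frac{1}{130}\right)\right)^{2} + 11^{2}\right) \left(33308 \left(- \frac{1}{43186}\right) + 1\right) = \left(116 \left(\frac{16}{65}\right)^{2} + 121\right) \left(- \frac{1514}{1963} + 1\right) = \left(116 \cdot \frac{256}{4225} + 121\right) \frac{449}{1963} = \left(\frac{29696}{4225} + 121\right) \frac{449}{1963} = \frac{540921}{4225} \cdot \frac{449}{1963} = \frac{242873529}{8293675}$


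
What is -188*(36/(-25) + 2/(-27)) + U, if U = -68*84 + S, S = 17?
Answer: -3651989/675 ≈ -5410.4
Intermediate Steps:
U = -5695 (U = -68*84 + 17 = -5712 + 17 = -5695)
-188*(36/(-25) + 2/(-27)) + U = -188*(36/(-25) + 2/(-27)) - 5695 = -188*(36*(-1/25) + 2*(-1/27)) - 5695 = -188*(-36/25 - 2/27) - 5695 = -188*(-1022/675) - 5695 = 192136/675 - 5695 = -3651989/675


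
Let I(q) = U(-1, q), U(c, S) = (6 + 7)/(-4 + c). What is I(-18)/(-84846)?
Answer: 13/424230 ≈ 3.0644e-5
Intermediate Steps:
U(c, S) = 13/(-4 + c)
I(q) = -13/5 (I(q) = 13/(-4 - 1) = 13/(-5) = 13*(-⅕) = -13/5)
I(-18)/(-84846) = -13/5/(-84846) = -13/5*(-1/84846) = 13/424230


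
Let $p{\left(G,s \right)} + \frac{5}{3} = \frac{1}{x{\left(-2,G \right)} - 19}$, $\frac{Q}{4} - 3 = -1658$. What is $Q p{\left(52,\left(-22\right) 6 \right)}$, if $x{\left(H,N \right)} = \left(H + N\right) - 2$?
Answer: $\frac{940040}{87} \approx 10805.0$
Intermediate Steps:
$x{\left(H,N \right)} = -2 + H + N$
$Q = -6620$ ($Q = 12 + 4 \left(-1658\right) = 12 - 6632 = -6620$)
$p{\left(G,s \right)} = - \frac{5}{3} + \frac{1}{-23 + G}$ ($p{\left(G,s \right)} = - \frac{5}{3} + \frac{1}{\left(-2 - 2 + G\right) - 19} = - \frac{5}{3} + \frac{1}{\left(-4 + G\right) - 19} = - \frac{5}{3} + \frac{1}{-23 + G}$)
$Q p{\left(52,\left(-22\right) 6 \right)} = - 6620 \frac{118 - 260}{3 \left(-23 + 52\right)} = - 6620 \frac{118 - 260}{3 \cdot 29} = - 6620 \cdot \frac{1}{3} \cdot \frac{1}{29} \left(-142\right) = \left(-6620\right) \left(- \frac{142}{87}\right) = \frac{940040}{87}$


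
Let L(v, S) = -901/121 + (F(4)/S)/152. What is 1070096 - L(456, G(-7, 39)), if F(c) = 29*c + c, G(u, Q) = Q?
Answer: 31982181094/29887 ≈ 1.0701e+6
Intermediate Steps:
F(c) = 30*c
L(v, S) = -901/121 + 15/(19*S) (L(v, S) = -901/121 + ((30*4)/S)/152 = -901*1/121 + (120/S)*(1/152) = -901/121 + 15/(19*S))
1070096 - L(456, G(-7, 39)) = 1070096 - (1815 - 17119*39)/(2299*39) = 1070096 - (1815 - 667641)/(2299*39) = 1070096 - (-665826)/(2299*39) = 1070096 - 1*(-221942/29887) = 1070096 + 221942/29887 = 31982181094/29887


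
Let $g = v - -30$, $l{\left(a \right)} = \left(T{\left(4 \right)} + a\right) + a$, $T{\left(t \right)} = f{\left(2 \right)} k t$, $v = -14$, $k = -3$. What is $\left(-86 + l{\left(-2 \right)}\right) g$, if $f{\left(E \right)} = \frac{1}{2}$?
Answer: $-1536$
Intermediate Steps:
$f{\left(E \right)} = \frac{1}{2}$
$T{\left(t \right)} = - \frac{3 t}{2}$ ($T{\left(t \right)} = \frac{1}{2} \left(-3\right) t = - \frac{3 t}{2}$)
$l{\left(a \right)} = -6 + 2 a$ ($l{\left(a \right)} = \left(\left(- \frac{3}{2}\right) 4 + a\right) + a = \left(-6 + a\right) + a = -6 + 2 a$)
$g = 16$ ($g = -14 - -30 = -14 + 30 = 16$)
$\left(-86 + l{\left(-2 \right)}\right) g = \left(-86 + \left(-6 + 2 \left(-2\right)\right)\right) 16 = \left(-86 - 10\right) 16 = \left(-96\right) 16 = -1536$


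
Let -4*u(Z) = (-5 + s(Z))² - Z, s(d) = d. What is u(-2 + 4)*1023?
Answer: -7161/4 ≈ -1790.3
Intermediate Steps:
u(Z) = -(-5 + Z)²/4 + Z/4 (u(Z) = -((-5 + Z)² - Z)/4 = -(-5 + Z)²/4 + Z/4)
u(-2 + 4)*1023 = (-(-5 + (-2 + 4))²/4 + (-2 + 4)/4)*1023 = (-(-5 + 2)²/4 + (¼)*2)*1023 = (-¼*(-3)² + ½)*1023 = (-¼*9 + ½)*1023 = (-9/4 + ½)*1023 = -7/4*1023 = -7161/4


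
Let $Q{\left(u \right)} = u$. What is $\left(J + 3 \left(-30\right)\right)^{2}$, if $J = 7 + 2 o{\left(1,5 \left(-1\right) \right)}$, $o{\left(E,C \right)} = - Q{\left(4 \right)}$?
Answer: $8281$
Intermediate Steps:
$o{\left(E,C \right)} = -4$ ($o{\left(E,C \right)} = \left(-1\right) 4 = -4$)
$J = -1$ ($J = 7 + 2 \left(-4\right) = 7 - 8 = -1$)
$\left(J + 3 \left(-30\right)\right)^{2} = \left(-1 + 3 \left(-30\right)\right)^{2} = \left(-1 - 90\right)^{2} = \left(-91\right)^{2} = 8281$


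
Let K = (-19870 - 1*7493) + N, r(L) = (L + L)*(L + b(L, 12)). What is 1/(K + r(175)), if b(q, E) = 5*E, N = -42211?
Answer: 1/12676 ≈ 7.8889e-5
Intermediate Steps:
r(L) = 2*L*(60 + L) (r(L) = (L + L)*(L + 5*12) = (2*L)*(L + 60) = (2*L)*(60 + L) = 2*L*(60 + L))
K = -69574 (K = (-19870 - 1*7493) - 42211 = (-19870 - 7493) - 42211 = -27363 - 42211 = -69574)
1/(K + r(175)) = 1/(-69574 + 2*175*(60 + 175)) = 1/(-69574 + 2*175*235) = 1/(-69574 + 82250) = 1/12676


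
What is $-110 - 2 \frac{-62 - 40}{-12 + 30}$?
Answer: $- \frac{296}{3} \approx -98.667$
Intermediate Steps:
$-110 - 2 \frac{-62 - 40}{-12 + 30} = -110 - 2 \left(- \frac{102}{18}\right) = -110 - 2 \left(\left(-102\right) \frac{1}{18}\right) = -110 - - \frac{34}{3} = -110 + \frac{34}{3} = - \frac{296}{3}$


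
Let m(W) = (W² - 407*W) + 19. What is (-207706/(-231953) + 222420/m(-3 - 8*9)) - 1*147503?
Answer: -1237418503427097/8389508057 ≈ -1.4750e+5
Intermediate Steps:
m(W) = 19 + W² - 407*W
(-207706/(-231953) + 222420/m(-3 - 8*9)) - 1*147503 = (-207706/(-231953) + 222420/(19 + (-3 - 8*9)² - 407*(-3 - 8*9))) - 1*147503 = (-207706*(-1/231953) + 222420/(19 + (-3 - 72)² - 407*(-3 - 72))) - 147503 = (207706/231953 + 222420/(19 + (-75)² - 407*(-75))) - 147503 = (207706/231953 + 222420/(19 + 5625 + 30525)) - 147503 = (207706/231953 + 222420/36169) - 147503 = 59103504574/8389508057 - 147503 = -1237418503427097/8389508057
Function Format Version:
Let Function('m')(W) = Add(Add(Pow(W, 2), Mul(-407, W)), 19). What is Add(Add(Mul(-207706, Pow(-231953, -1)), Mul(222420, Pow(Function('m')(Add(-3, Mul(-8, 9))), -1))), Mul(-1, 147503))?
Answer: Rational(-1237418503427097, 8389508057) ≈ -1.4750e+5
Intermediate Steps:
Function('m')(W) = Add(19, Pow(W, 2), Mul(-407, W))
Add(Add(Mul(-207706, Pow(-231953, -1)), Mul(222420, Pow(Function('m')(Add(-3, Mul(-8, 9))), -1))), Mul(-1, 147503)) = Add(Add(Mul(-207706, Pow(-231953, -1)), Mul(222420, Pow(Add(19, Pow(Add(-3, Mul(-8, 9)), 2), Mul(-407, Add(-3, Mul(-8, 9)))), -1))), Mul(-1, 147503)) = Add(Add(Mul(-207706, Rational(-1, 231953)), Mul(222420, Pow(Add(19, Pow(Add(-3, -72), 2), Mul(-407, Add(-3, -72))), -1))), -147503) = Add(Add(Rational(207706, 231953), Mul(222420, Pow(Add(19, Pow(-75, 2), Mul(-407, -75)), -1))), -147503) = Add(Add(Rational(207706, 231953), Mul(222420, Pow(Add(19, 5625, 30525), -1))), -147503) = Add(Add(Rational(207706, 231953), Mul(222420, Pow(36169, -1))), -147503) = Add(Add(Rational(207706, 231953), Mul(222420, Rational(1, 36169))), -147503) = Add(Add(Rational(207706, 231953), Rational(222420, 36169)), -147503) = Add(Rational(59103504574, 8389508057), -147503) = Rational(-1237418503427097, 8389508057)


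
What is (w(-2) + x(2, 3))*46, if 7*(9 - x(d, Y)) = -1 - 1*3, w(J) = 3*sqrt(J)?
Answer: 3082/7 + 138*I*sqrt(2) ≈ 440.29 + 195.16*I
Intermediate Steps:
x(d, Y) = 67/7 (x(d, Y) = 9 - (-1 - 1*3)/7 = 9 - (-1 - 3)/7 = 9 - 1/7*(-4) = 9 + 4/7 = 67/7)
(w(-2) + x(2, 3))*46 = (3*sqrt(-2) + 67/7)*46 = (3*(I*sqrt(2)) + 67/7)*46 = (3*I*sqrt(2) + 67/7)*46 = (67/7 + 3*I*sqrt(2))*46 = 3082/7 + 138*I*sqrt(2)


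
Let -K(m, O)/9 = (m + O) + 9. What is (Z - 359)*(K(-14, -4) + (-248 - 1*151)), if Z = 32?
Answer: 103986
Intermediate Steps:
K(m, O) = -81 - 9*O - 9*m (K(m, O) = -9*((m + O) + 9) = -9*((O + m) + 9) = -9*(9 + O + m) = -81 - 9*O - 9*m)
(Z - 359)*(K(-14, -4) + (-248 - 1*151)) = (32 - 359)*((-81 - 9*(-4) - 9*(-14)) + (-248 - 1*151)) = -327*((-81 + 36 + 126) + (-248 - 151)) = -327*(81 - 399) = -327*(-318) = 103986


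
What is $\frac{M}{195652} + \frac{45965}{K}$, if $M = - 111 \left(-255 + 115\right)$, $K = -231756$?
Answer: $- \frac{1347913985}{11335881228} \approx -0.11891$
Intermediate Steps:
$M = 15540$ ($M = \left(-111\right) \left(-140\right) = 15540$)
$\frac{M}{195652} + \frac{45965}{K} = \frac{15540}{195652} + \frac{45965}{-231756} = 15540 \cdot \frac{1}{195652} + 45965 \left(- \frac{1}{231756}\right) = \frac{3885}{48913} - \frac{45965}{231756} = - \frac{1347913985}{11335881228}$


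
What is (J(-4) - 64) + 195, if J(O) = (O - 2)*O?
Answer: 155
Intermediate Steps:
J(O) = O*(-2 + O) (J(O) = (-2 + O)*O = O*(-2 + O))
(J(-4) - 64) + 195 = (-4*(-2 - 4) - 64) + 195 = (-4*(-6) - 64) + 195 = (24 - 64) + 195 = -40 + 195 = 155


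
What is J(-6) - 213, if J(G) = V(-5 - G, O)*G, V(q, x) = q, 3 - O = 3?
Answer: -219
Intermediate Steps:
O = 0 (O = 3 - 1*3 = 3 - 3 = 0)
J(G) = G*(-5 - G) (J(G) = (-5 - G)*G = G*(-5 - G))
J(-6) - 213 = -1*(-6)*(5 - 6) - 213 = -1*(-6)*(-1) - 213 = -6 - 213 = -219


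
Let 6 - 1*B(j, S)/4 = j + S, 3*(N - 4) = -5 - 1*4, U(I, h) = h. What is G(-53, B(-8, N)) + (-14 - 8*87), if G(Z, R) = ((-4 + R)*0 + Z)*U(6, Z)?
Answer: 2099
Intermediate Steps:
N = 1 (N = 4 + (-5 - 1*4)/3 = 4 + (-5 - 4)/3 = 4 + (1/3)*(-9) = 4 - 3 = 1)
B(j, S) = 24 - 4*S - 4*j (B(j, S) = 24 - 4*(j + S) = 24 - 4*(S + j) = 24 + (-4*S - 4*j) = 24 - 4*S - 4*j)
G(Z, R) = Z**2 (G(Z, R) = ((-4 + R)*0 + Z)*Z = (0 + Z)*Z = Z*Z = Z**2)
G(-53, B(-8, N)) + (-14 - 8*87) = (-53)**2 + (-14 - 8*87) = 2809 + (-14 - 696) = 2809 - 710 = 2099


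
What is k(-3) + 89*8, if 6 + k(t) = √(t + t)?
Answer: 706 + I*√6 ≈ 706.0 + 2.4495*I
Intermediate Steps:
k(t) = -6 + √2*√t (k(t) = -6 + √(t + t) = -6 + √(2*t) = -6 + √2*√t)
k(-3) + 89*8 = (-6 + √2*√(-3)) + 89*8 = (-6 + √2*(I*√3)) + 712 = (-6 + I*√6) + 712 = 706 + I*√6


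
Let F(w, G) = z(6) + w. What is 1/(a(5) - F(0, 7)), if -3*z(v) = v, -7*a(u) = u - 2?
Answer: 7/11 ≈ 0.63636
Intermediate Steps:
a(u) = 2/7 - u/7 (a(u) = -(u - 2)/7 = -(-2 + u)/7 = 2/7 - u/7)
z(v) = -v/3
F(w, G) = -2 + w (F(w, G) = -⅓*6 + w = -2 + w)
1/(a(5) - F(0, 7)) = 1/((2/7 - ⅐*5) - (-2 + 0)) = 1/((2/7 - 5/7) - 1*(-2)) = 1/(-3/7 + 2) = 1/(11/7) = 7/11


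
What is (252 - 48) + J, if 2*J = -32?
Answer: 188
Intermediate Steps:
J = -16 (J = (1/2)*(-32) = -16)
(252 - 48) + J = (252 - 48) - 16 = 204 - 16 = 188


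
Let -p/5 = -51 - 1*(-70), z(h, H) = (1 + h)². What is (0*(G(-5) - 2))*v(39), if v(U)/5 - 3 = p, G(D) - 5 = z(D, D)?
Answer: 0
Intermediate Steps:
G(D) = 5 + (1 + D)²
p = -95 (p = -5*(-51 - 1*(-70)) = -5*(-51 + 70) = -5*19 = -95)
v(U) = -460 (v(U) = 15 + 5*(-95) = 15 - 475 = -460)
(0*(G(-5) - 2))*v(39) = (0*((5 + (1 - 5)²) - 2))*(-460) = (0*((5 + (-4)²) - 2))*(-460) = (0*((5 + 16) - 2))*(-460) = (0*(21 - 2))*(-460) = (0*19)*(-460) = 0*(-460) = 0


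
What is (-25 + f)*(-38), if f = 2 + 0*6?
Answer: 874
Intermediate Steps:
f = 2 (f = 2 + 0 = 2)
(-25 + f)*(-38) = (-25 + 2)*(-38) = -23*(-38) = 874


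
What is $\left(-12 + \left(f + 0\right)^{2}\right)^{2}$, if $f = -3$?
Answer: $9$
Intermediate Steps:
$\left(-12 + \left(f + 0\right)^{2}\right)^{2} = \left(-12 + \left(-3 + 0\right)^{2}\right)^{2} = \left(-12 + \left(-3\right)^{2}\right)^{2} = \left(-12 + 9\right)^{2} = \left(-3\right)^{2} = 9$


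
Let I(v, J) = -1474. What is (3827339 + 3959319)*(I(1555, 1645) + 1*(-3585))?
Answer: -39392702822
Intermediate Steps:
(3827339 + 3959319)*(I(1555, 1645) + 1*(-3585)) = (3827339 + 3959319)*(-1474 + 1*(-3585)) = 7786658*(-1474 - 3585) = 7786658*(-5059) = -39392702822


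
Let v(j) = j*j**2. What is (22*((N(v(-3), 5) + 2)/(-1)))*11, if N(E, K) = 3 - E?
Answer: -7744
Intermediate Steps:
v(j) = j**3
(22*((N(v(-3), 5) + 2)/(-1)))*11 = (22*(((3 - 1*(-3)**3) + 2)/(-1)))*11 = (22*(((3 - 1*(-27)) + 2)*(-1)))*11 = (22*(((3 + 27) + 2)*(-1)))*11 = (22*((30 + 2)*(-1)))*11 = (22*(32*(-1)))*11 = (22*(-32))*11 = -704*11 = -7744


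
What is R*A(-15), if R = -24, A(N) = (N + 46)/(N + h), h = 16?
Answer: -744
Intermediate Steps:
A(N) = (46 + N)/(16 + N) (A(N) = (N + 46)/(N + 16) = (46 + N)/(16 + N))
R*A(-15) = -24*(46 - 15)/(16 - 15) = -24*31/1 = -24*31 = -744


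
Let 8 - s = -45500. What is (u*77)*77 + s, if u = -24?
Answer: -96788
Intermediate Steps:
s = 45508 (s = 8 - 1*(-45500) = 8 + 45500 = 45508)
(u*77)*77 + s = -24*77*77 + 45508 = -1848*77 + 45508 = -142296 + 45508 = -96788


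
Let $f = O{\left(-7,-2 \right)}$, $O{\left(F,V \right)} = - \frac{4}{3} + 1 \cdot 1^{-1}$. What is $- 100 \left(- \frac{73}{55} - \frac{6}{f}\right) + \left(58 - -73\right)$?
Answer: $- \frac{16899}{11} \approx -1536.3$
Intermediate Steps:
$O{\left(F,V \right)} = - \frac{1}{3}$ ($O{\left(F,V \right)} = \left(-4\right) \frac{1}{3} + 1 \cdot 1 = - \frac{4}{3} + 1 = - \frac{1}{3}$)
$f = - \frac{1}{3} \approx -0.33333$
$- 100 \left(- \frac{73}{55} - \frac{6}{f}\right) + \left(58 - -73\right) = - 100 \left(- \frac{73}{55} - \frac{6}{- \frac{1}{3}}\right) + \left(58 - -73\right) = - 100 \left(\left(-73\right) \frac{1}{55} - -18\right) + \left(58 + 73\right) = - 100 \left(- \frac{73}{55} + 18\right) + 131 = \left(-100\right) \frac{917}{55} + 131 = - \frac{18340}{11} + 131 = - \frac{16899}{11}$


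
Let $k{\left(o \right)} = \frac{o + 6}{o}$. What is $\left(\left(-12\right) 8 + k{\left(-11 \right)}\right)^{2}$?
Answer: $\frac{1104601}{121} \approx 9128.9$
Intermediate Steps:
$k{\left(o \right)} = \frac{6 + o}{o}$
$\left(\left(-12\right) 8 + k{\left(-11 \right)}\right)^{2} = \left(\left(-12\right) 8 + \frac{6 - 11}{-11}\right)^{2} = \left(-96 - - \frac{5}{11}\right)^{2} = \left(-96 + \frac{5}{11}\right)^{2} = \left(- \frac{1051}{11}\right)^{2} = \frac{1104601}{121}$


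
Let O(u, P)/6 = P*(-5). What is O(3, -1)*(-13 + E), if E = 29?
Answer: 480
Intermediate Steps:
O(u, P) = -30*P (O(u, P) = 6*(P*(-5)) = 6*(-5*P) = -30*P)
O(3, -1)*(-13 + E) = (-30*(-1))*(-13 + 29) = 30*16 = 480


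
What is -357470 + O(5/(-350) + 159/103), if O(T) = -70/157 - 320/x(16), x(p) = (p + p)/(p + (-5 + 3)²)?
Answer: -56154260/157 ≈ -3.5767e+5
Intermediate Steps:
x(p) = 2*p/(4 + p) (x(p) = (2*p)/(p + (-2)²) = (2*p)/(p + 4) = (2*p)/(4 + p) = 2*p/(4 + p))
O(T) = -31470/157 (O(T) = -70/157 - 320/(2*16/(4 + 16)) = -70*1/157 - 320/(2*16/20) = -70/157 - 320/(2*16*(1/20)) = -70/157 - 320/8/5 = -70/157 - 320*5/8 = -70/157 - 200 = -31470/157)
-357470 + O(5/(-350) + 159/103) = -357470 - 31470/157 = -56154260/157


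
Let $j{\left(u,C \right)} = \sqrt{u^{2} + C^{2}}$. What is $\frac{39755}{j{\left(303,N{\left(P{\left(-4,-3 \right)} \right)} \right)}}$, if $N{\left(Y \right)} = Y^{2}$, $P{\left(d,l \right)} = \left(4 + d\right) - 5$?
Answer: $\frac{39755 \sqrt{92434}}{92434} \approx 130.76$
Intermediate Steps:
$P{\left(d,l \right)} = -1 + d$
$j{\left(u,C \right)} = \sqrt{C^{2} + u^{2}}$
$\frac{39755}{j{\left(303,N{\left(P{\left(-4,-3 \right)} \right)} \right)}} = \frac{39755}{\sqrt{\left(\left(-1 - 4\right)^{2}\right)^{2} + 303^{2}}} = \frac{39755}{\sqrt{\left(\left(-5\right)^{2}\right)^{2} + 91809}} = \frac{39755}{\sqrt{25^{2} + 91809}} = \frac{39755}{\sqrt{625 + 91809}} = \frac{39755}{\sqrt{92434}} = 39755 \frac{\sqrt{92434}}{92434} = \frac{39755 \sqrt{92434}}{92434}$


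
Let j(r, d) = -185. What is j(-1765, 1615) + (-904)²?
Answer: 817031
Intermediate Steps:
j(-1765, 1615) + (-904)² = -185 + (-904)² = -185 + 817216 = 817031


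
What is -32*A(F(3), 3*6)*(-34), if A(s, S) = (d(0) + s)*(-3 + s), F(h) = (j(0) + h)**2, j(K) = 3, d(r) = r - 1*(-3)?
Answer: 1400256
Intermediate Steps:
d(r) = 3 + r (d(r) = r + 3 = 3 + r)
F(h) = (3 + h)**2
A(s, S) = (-3 + s)*(3 + s) (A(s, S) = ((3 + 0) + s)*(-3 + s) = (3 + s)*(-3 + s) = (-3 + s)*(3 + s))
-32*A(F(3), 3*6)*(-34) = -32*(-9 + ((3 + 3)**2)**2)*(-34) = -32*(-9 + (6**2)**2)*(-34) = -32*(-9 + 36**2)*(-34) = -32*(-9 + 1296)*(-34) = -32*1287*(-34) = -41184*(-34) = 1400256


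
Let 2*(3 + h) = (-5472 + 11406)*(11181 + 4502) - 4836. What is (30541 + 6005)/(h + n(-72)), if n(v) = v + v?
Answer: 6091/7754816 ≈ 0.00078545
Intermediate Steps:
n(v) = 2*v
h = 46529040 (h = -3 + ((-5472 + 11406)*(11181 + 4502) - 4836)/2 = -3 + (5934*15683 - 4836)/2 = -3 + (93062922 - 4836)/2 = -3 + (½)*93058086 = -3 + 46529043 = 46529040)
(30541 + 6005)/(h + n(-72)) = (30541 + 6005)/(46529040 + 2*(-72)) = 36546/(46529040 - 144) = 36546/46528896 = 36546*(1/46528896) = 6091/7754816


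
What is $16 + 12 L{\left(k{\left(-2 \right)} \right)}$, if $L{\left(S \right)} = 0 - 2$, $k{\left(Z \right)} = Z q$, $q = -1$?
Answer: $-8$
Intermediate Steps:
$k{\left(Z \right)} = - Z$ ($k{\left(Z \right)} = Z \left(-1\right) = - Z$)
$L{\left(S \right)} = -2$ ($L{\left(S \right)} = 0 - 2 = -2$)
$16 + 12 L{\left(k{\left(-2 \right)} \right)} = 16 + 12 \left(-2\right) = 16 - 24 = -8$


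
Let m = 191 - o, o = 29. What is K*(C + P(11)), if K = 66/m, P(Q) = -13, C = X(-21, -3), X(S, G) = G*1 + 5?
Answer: -121/27 ≈ -4.4815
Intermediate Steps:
X(S, G) = 5 + G (X(S, G) = G + 5 = 5 + G)
C = 2 (C = 5 - 3 = 2)
m = 162 (m = 191 - 1*29 = 191 - 29 = 162)
K = 11/27 (K = 66/162 = 66*(1/162) = 11/27 ≈ 0.40741)
K*(C + P(11)) = 11*(2 - 13)/27 = (11/27)*(-11) = -121/27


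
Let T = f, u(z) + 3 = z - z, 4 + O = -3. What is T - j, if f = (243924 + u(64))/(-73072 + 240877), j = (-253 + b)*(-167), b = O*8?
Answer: -2886332498/55935 ≈ -51602.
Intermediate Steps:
O = -7 (O = -4 - 3 = -7)
b = -56 (b = -7*8 = -56)
u(z) = -3 (u(z) = -3 + (z - z) = -3 + 0 = -3)
j = 51603 (j = (-253 - 56)*(-167) = -309*(-167) = 51603)
f = 81307/55935 (f = (243924 - 3)/(-73072 + 240877) = 243921/167805 = 243921*(1/167805) = 81307/55935 ≈ 1.4536)
T = 81307/55935 ≈ 1.4536
T - j = 81307/55935 - 1*51603 = 81307/55935 - 51603 = -2886332498/55935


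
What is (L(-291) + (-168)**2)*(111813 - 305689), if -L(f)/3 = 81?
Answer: -5424844356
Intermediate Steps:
L(f) = -243 (L(f) = -3*81 = -243)
(L(-291) + (-168)**2)*(111813 - 305689) = (-243 + (-168)**2)*(111813 - 305689) = (-243 + 28224)*(-193876) = 27981*(-193876) = -5424844356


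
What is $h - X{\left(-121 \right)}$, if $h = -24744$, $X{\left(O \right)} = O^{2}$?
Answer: $-39385$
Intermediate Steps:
$h - X{\left(-121 \right)} = -24744 - \left(-121\right)^{2} = -24744 - 14641 = -39385$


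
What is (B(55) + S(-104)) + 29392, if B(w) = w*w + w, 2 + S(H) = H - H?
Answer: 32470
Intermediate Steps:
S(H) = -2 (S(H) = -2 + (H - H) = -2 + 0 = -2)
B(w) = w + w**2 (B(w) = w**2 + w = w + w**2)
(B(55) + S(-104)) + 29392 = (55*(1 + 55) - 2) + 29392 = (55*56 - 2) + 29392 = (3080 - 2) + 29392 = 3078 + 29392 = 32470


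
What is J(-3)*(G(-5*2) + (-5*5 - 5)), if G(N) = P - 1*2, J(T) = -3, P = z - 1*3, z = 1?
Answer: 102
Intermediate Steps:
P = -2 (P = 1 - 1*3 = 1 - 3 = -2)
G(N) = -4 (G(N) = -2 - 1*2 = -2 - 2 = -4)
J(-3)*(G(-5*2) + (-5*5 - 5)) = -3*(-4 + (-5*5 - 5)) = -3*(-4 + (-25 - 5)) = -3*(-4 - 30) = -3*(-34) = 102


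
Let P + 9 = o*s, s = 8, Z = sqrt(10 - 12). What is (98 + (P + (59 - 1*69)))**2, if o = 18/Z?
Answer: (79 - 72*I*sqrt(2))**2 ≈ -4127.0 - 16088.0*I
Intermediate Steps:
Z = I*sqrt(2) (Z = sqrt(-2) = I*sqrt(2) ≈ 1.4142*I)
o = -9*I*sqrt(2) (o = 18/((I*sqrt(2))) = 18*(-I*sqrt(2)/2) = -9*I*sqrt(2) ≈ -12.728*I)
P = -9 - 72*I*sqrt(2) (P = -9 - 9*I*sqrt(2)*8 = -9 - 72*I*sqrt(2) ≈ -9.0 - 101.82*I)
(98 + (P + (59 - 1*69)))**2 = (98 + ((-9 - 72*I*sqrt(2)) + (59 - 1*69)))**2 = (98 + ((-9 - 72*I*sqrt(2)) + (59 - 69)))**2 = (98 + ((-9 - 72*I*sqrt(2)) - 10))**2 = (98 + (-19 - 72*I*sqrt(2)))**2 = (79 - 72*I*sqrt(2))**2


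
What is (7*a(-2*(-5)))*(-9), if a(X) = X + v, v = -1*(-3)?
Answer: -819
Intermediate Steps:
v = 3
a(X) = 3 + X (a(X) = X + 3 = 3 + X)
(7*a(-2*(-5)))*(-9) = (7*(3 - 2*(-5)))*(-9) = (7*(3 + 10))*(-9) = (7*13)*(-9) = 91*(-9) = -819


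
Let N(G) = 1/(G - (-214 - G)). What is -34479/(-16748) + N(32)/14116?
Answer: 33826040885/16430826376 ≈ 2.0587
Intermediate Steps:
N(G) = 1/(214 + 2*G) (N(G) = 1/(G + (214 + G)) = 1/(214 + 2*G))
-34479/(-16748) + N(32)/14116 = -34479/(-16748) + (1/(2*(107 + 32)))/14116 = -34479*(-1/16748) + ((½)/139)*(1/14116) = 34479/16748 + ((½)*(1/139))*(1/14116) = 34479/16748 + (1/278)*(1/14116) = 34479/16748 + 1/3924248 = 33826040885/16430826376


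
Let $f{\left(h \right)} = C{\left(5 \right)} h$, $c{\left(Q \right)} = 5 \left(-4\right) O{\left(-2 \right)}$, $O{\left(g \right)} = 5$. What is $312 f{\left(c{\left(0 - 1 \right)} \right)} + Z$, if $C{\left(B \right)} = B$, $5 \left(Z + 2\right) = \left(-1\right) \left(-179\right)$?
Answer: $- \frac{779831}{5} \approx -1.5597 \cdot 10^{5}$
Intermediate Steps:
$Z = \frac{169}{5}$ ($Z = -2 + \frac{\left(-1\right) \left(-179\right)}{5} = -2 + \frac{1}{5} \cdot 179 = -2 + \frac{179}{5} = \frac{169}{5} \approx 33.8$)
$c{\left(Q \right)} = -100$ ($c{\left(Q \right)} = 5 \left(-4\right) 5 = \left(-20\right) 5 = -100$)
$f{\left(h \right)} = 5 h$
$312 f{\left(c{\left(0 - 1 \right)} \right)} + Z = 312 \cdot 5 \left(-100\right) + \frac{169}{5} = 312 \left(-500\right) + \frac{169}{5} = -156000 + \frac{169}{5} = - \frac{779831}{5}$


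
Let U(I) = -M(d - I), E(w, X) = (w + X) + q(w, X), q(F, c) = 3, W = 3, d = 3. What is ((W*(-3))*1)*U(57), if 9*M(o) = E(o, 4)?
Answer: -47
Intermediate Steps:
E(w, X) = 3 + X + w (E(w, X) = (w + X) + 3 = (X + w) + 3 = 3 + X + w)
M(o) = 7/9 + o/9 (M(o) = (3 + 4 + o)/9 = (7 + o)/9 = 7/9 + o/9)
U(I) = -10/9 + I/9 (U(I) = -(7/9 + (3 - I)/9) = -(7/9 + (1/3 - I/9)) = -(10/9 - I/9) = -10/9 + I/9)
((W*(-3))*1)*U(57) = ((3*(-3))*1)*(-10/9 + (1/9)*57) = (-9*1)*(-10/9 + 19/3) = -9*47/9 = -47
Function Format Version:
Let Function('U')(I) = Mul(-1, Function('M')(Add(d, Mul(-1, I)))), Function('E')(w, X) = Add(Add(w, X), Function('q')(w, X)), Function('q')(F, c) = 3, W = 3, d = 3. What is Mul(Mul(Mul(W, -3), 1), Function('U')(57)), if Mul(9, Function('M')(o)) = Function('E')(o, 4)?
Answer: -47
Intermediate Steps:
Function('E')(w, X) = Add(3, X, w) (Function('E')(w, X) = Add(Add(w, X), 3) = Add(Add(X, w), 3) = Add(3, X, w))
Function('M')(o) = Add(Rational(7, 9), Mul(Rational(1, 9), o)) (Function('M')(o) = Mul(Rational(1, 9), Add(3, 4, o)) = Mul(Rational(1, 9), Add(7, o)) = Add(Rational(7, 9), Mul(Rational(1, 9), o)))
Function('U')(I) = Add(Rational(-10, 9), Mul(Rational(1, 9), I)) (Function('U')(I) = Mul(-1, Add(Rational(7, 9), Mul(Rational(1, 9), Add(3, Mul(-1, I))))) = Mul(-1, Add(Rational(7, 9), Add(Rational(1, 3), Mul(Rational(-1, 9), I)))) = Mul(-1, Add(Rational(10, 9), Mul(Rational(-1, 9), I))) = Add(Rational(-10, 9), Mul(Rational(1, 9), I)))
Mul(Mul(Mul(W, -3), 1), Function('U')(57)) = Mul(Mul(Mul(3, -3), 1), Add(Rational(-10, 9), Mul(Rational(1, 9), 57))) = Mul(Mul(-9, 1), Add(Rational(-10, 9), Rational(19, 3))) = Mul(-9, Rational(47, 9)) = -47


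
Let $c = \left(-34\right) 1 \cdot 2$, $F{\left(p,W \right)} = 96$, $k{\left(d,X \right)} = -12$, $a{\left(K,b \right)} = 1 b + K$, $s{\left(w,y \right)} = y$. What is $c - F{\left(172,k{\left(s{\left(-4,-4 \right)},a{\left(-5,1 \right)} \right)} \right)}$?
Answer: $-164$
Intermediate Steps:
$a{\left(K,b \right)} = K + b$ ($a{\left(K,b \right)} = b + K = K + b$)
$c = -68$ ($c = \left(-34\right) 2 = -68$)
$c - F{\left(172,k{\left(s{\left(-4,-4 \right)},a{\left(-5,1 \right)} \right)} \right)} = -68 - 96 = -164$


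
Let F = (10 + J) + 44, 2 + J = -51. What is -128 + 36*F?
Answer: -92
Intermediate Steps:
J = -53 (J = -2 - 51 = -53)
F = 1 (F = (10 - 53) + 44 = -43 + 44 = 1)
-128 + 36*F = -128 + 36*1 = -128 + 36 = -92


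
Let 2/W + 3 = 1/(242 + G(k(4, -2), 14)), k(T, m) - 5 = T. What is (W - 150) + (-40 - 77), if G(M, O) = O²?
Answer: -351447/1313 ≈ -267.67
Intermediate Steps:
k(T, m) = 5 + T
W = -876/1313 (W = 2/(-3 + 1/(242 + 14²)) = 2/(-3 + 1/(242 + 196)) = 2/(-3 + 1/438) = 2/(-1313/438) = 2*(-438/1313) = -876/1313 ≈ -0.66717)
(W - 150) + (-40 - 77) = (-876/1313 - 150) + (-40 - 77) = -197826/1313 - 117 = -351447/1313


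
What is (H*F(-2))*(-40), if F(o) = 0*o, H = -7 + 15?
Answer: 0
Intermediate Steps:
H = 8
F(o) = 0
(H*F(-2))*(-40) = (8*0)*(-40) = 0*(-40) = 0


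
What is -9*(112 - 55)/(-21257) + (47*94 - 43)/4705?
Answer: 19082608/20002837 ≈ 0.95399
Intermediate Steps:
-9*(112 - 55)/(-21257) + (47*94 - 43)/4705 = -9*57*(-1/21257) + (4418 - 43)*(1/4705) = -513*(-1/21257) + 4375*(1/4705) = 513/21257 + 875/941 = 19082608/20002837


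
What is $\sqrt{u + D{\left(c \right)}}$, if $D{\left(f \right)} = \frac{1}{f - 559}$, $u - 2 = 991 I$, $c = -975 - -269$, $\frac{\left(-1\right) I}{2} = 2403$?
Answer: $\frac{3 i \sqrt{846829113185}}{1265} \approx 2182.4 i$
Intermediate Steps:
$I = -4806$ ($I = \left(-2\right) 2403 = -4806$)
$c = -706$ ($c = -975 + 269 = -706$)
$u = -4762744$ ($u = 2 + 991 \left(-4806\right) = 2 - 4762746 = -4762744$)
$D{\left(f \right)} = \frac{1}{-559 + f}$
$\sqrt{u + D{\left(c \right)}} = \sqrt{-4762744 + \frac{1}{-559 - 706}} = \sqrt{-4762744 + \frac{1}{-1265}} = \sqrt{-4762744 - \frac{1}{1265}} = \sqrt{- \frac{6024871161}{1265}} = \frac{3 i \sqrt{846829113185}}{1265}$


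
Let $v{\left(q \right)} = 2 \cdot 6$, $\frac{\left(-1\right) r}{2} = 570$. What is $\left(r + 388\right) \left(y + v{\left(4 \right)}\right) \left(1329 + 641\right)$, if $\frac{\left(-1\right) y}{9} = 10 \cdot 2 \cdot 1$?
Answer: $248881920$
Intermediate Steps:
$y = -180$ ($y = - 9 \cdot 10 \cdot 2 \cdot 1 = - 9 \cdot 20 \cdot 1 = \left(-9\right) 20 = -180$)
$r = -1140$ ($r = \left(-2\right) 570 = -1140$)
$v{\left(q \right)} = 12$
$\left(r + 388\right) \left(y + v{\left(4 \right)}\right) \left(1329 + 641\right) = \left(-1140 + 388\right) \left(-180 + 12\right) \left(1329 + 641\right) = \left(-752\right) \left(-168\right) 1970 = 126336 \cdot 1970 = 248881920$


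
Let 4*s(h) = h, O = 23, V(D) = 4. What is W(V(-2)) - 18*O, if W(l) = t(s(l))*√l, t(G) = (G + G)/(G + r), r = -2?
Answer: -418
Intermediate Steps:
s(h) = h/4
t(G) = 2*G/(-2 + G) (t(G) = (G + G)/(G - 2) = (2*G)/(-2 + G) = 2*G/(-2 + G))
W(l) = l^(3/2)/(2*(-2 + l/4)) (W(l) = (2*(l/4)/(-2 + l/4))*√l = (l/(2*(-2 + l/4)))*√l = l^(3/2)/(2*(-2 + l/4)))
W(V(-2)) - 18*O = 2*4^(3/2)/(-8 + 4) - 18*23 = 2*8/(-4) - 414 = 2*8*(-¼) - 414 = -4 - 414 = -418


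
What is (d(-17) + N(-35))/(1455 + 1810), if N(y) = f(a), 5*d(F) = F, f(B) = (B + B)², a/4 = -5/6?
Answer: 1847/146925 ≈ 0.012571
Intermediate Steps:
a = -10/3 (a = 4*(-5/6) = 4*(-5*⅙) = 4*(-⅚) = -10/3 ≈ -3.3333)
f(B) = 4*B² (f(B) = (2*B)² = 4*B²)
d(F) = F/5
N(y) = 400/9 (N(y) = 4*(-10/3)² = 4*(100/9) = 400/9)
(d(-17) + N(-35))/(1455 + 1810) = ((⅕)*(-17) + 400/9)/(1455 + 1810) = (-17/5 + 400/9)/3265 = (1847/45)*(1/3265) = 1847/146925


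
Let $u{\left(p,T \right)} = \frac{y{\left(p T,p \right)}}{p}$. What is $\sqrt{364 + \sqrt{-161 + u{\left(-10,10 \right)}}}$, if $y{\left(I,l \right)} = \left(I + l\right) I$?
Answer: $\sqrt{364 + i \sqrt{1261}} \approx 19.101 + 0.92953 i$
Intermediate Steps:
$y{\left(I,l \right)} = I \left(I + l\right)$
$u{\left(p,T \right)} = T \left(p + T p\right)$ ($u{\left(p,T \right)} = \frac{p T \left(p T + p\right)}{p} = \frac{T p \left(T p + p\right)}{p} = \frac{T p \left(p + T p\right)}{p} = T \left(p + T p\right)$)
$\sqrt{364 + \sqrt{-161 + u{\left(-10,10 \right)}}} = \sqrt{364 + \sqrt{-161 + 10 \left(-10\right) \left(1 + 10\right)}} = \sqrt{364 + \sqrt{-161 + 10 \left(-10\right) 11}} = \sqrt{364 + \sqrt{-161 - 1100}} = \sqrt{364 + \sqrt{-1261}} = \sqrt{364 + i \sqrt{1261}}$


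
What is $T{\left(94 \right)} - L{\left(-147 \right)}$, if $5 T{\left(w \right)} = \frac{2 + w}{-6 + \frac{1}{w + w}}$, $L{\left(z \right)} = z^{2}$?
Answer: $- \frac{121784763}{5635} \approx -21612.0$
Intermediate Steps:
$T{\left(w \right)} = \frac{2 + w}{5 \left(-6 + \frac{1}{2 w}\right)}$ ($T{\left(w \right)} = \frac{\left(2 + w\right) \frac{1}{-6 + \frac{1}{w + w}}}{5} = \frac{\left(2 + w\right) \frac{1}{-6 + \frac{1}{2 w}}}{5} = \frac{\frac{1}{-6 + \frac{1}{2 w}} \left(2 + w\right)}{5} = \frac{2 + w}{5 \left(-6 + \frac{1}{2 w}\right)}$)
$T{\left(94 \right)} - L{\left(-147 \right)} = \left(-2\right) 94 \frac{1}{-5 + 60 \cdot 94} \left(2 + 94\right) - \left(-147\right)^{2} = \left(-2\right) 94 \frac{1}{-5 + 5640} \cdot 96 - 21609 = \left(-2\right) 94 \cdot \frac{1}{5635} \cdot 96 - 21609 = - \frac{18048}{5635} - 21609 = - \frac{121784763}{5635}$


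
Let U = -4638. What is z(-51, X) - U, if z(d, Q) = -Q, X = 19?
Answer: 4619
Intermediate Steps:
z(-51, X) - U = -1*19 - 1*(-4638) = -19 + 4638 = 4619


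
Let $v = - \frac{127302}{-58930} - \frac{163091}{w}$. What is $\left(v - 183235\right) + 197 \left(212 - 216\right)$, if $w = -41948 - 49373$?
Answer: $- \frac{495153550395809}{2690773265} \approx -1.8402 \cdot 10^{5}$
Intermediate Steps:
$w = -91321$
$v = \frac{10618149286}{2690773265}$ ($v = - \frac{127302}{-58930} - \frac{163091}{-91321} = \left(-127302\right) \left(- \frac{1}{58930}\right) - - \frac{163091}{91321} = \frac{63651}{29465} + \frac{163091}{91321} = \frac{10618149286}{2690773265} \approx 3.9461$)
$\left(v - 183235\right) + 197 \left(212 - 216\right) = \left(\frac{10618149286}{2690773265} - 183235\right) + 197 \left(212 - 216\right) = - \frac{493033221062989}{2690773265} + 197 \left(-4\right) = - \frac{493033221062989}{2690773265} - 788 = - \frac{495153550395809}{2690773265}$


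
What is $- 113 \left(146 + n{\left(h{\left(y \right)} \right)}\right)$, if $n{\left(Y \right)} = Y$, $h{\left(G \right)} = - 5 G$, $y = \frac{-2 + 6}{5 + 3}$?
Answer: $- \frac{32431}{2} \approx -16216.0$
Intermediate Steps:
$y = \frac{1}{2}$ ($y = \frac{4}{8} = 4 \cdot \frac{1}{8} = \frac{1}{2} \approx 0.5$)
$- 113 \left(146 + n{\left(h{\left(y \right)} \right)}\right) = - 113 \left(146 - \frac{5}{2}\right) = \left(-113\right) \frac{287}{2} = - \frac{32431}{2}$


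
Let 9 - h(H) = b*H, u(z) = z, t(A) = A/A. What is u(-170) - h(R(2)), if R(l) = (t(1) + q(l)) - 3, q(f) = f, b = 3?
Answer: -179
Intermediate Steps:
t(A) = 1
R(l) = -2 + l (R(l) = (1 + l) - 3 = -2 + l)
h(H) = 9 - 3*H
u(-170) - h(R(2)) = -170 - (9 - 3*(-2 + 2)) = -170 - (9 - 3*0) = -170 - (9 + 0) = -170 - 1*9 = -170 - 9 = -179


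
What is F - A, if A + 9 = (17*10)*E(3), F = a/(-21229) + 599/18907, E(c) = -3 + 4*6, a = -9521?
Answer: -1429109709665/401376703 ≈ -3560.5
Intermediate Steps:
E(c) = 21 (E(c) = -3 + 24 = 21)
F = 192729718/401376703 (F = -9521/(-21229) + 599/18907 = -9521*(-1/21229) + 599*(1/18907) = 9521/21229 + 599/18907 = 192729718/401376703 ≈ 0.48017)
A = 3561 (A = -9 + (17*10)*21 = -9 + 170*21 = -9 + 3570 = 3561)
F - A = 192729718/401376703 - 1*3561 = 192729718/401376703 - 3561 = -1429109709665/401376703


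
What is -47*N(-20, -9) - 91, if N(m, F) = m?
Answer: 849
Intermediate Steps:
-47*N(-20, -9) - 91 = -47*(-20) - 91 = 940 - 91 = 849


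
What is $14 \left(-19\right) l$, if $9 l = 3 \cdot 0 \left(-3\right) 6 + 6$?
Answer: $- \frac{532}{3} \approx -177.33$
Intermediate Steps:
$l = \frac{2}{3}$ ($l = \frac{3 \cdot 0 \left(-3\right) 6 + 6}{9} = \frac{3 \cdot 0 \cdot 6 + 6}{9} = \frac{3 \cdot 0 + 6}{9} = \frac{0 + 6}{9} = \frac{1}{9} \cdot 6 = \frac{2}{3} \approx 0.66667$)
$14 \left(-19\right) l = 14 \left(-19\right) \frac{2}{3} = \left(-266\right) \frac{2}{3} = - \frac{532}{3}$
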